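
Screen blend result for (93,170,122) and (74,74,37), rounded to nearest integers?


Screen: C = 255 - (255-A)×(255-B)/255, rounded to nearest integer
R: 255 - (255-93)×(255-74)/255 = 255 - 29322/255 ≈ 255 - 114.988 = 140.012 → 140
G: 255 - (255-170)×(255-74)/255 = 255 - 15385/255 ≈ 255 - 60.333 = 194.667 → 195
B: 255 - (255-122)×(255-37)/255 = 255 - 28994/255 ≈ 255 - 113.702 = 141.298 → 141
= RGB(140, 195, 141)


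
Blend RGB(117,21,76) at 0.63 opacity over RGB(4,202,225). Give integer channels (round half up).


C = α×F + (1-α)×B, with 1-α = 0.37
R: 0.63×117 + 0.37×4 = 73.71 + 1.48 = 75.19 → 75
G: 0.63×21 + 0.37×202 = 13.23 + 74.74 = 87.97 → 88
B: 0.63×76 + 0.37×225 = 47.88 + 83.25 = 131.13 → 131
= RGB(75, 88, 131)


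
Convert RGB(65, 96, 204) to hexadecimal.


R = 65 → 41 (hex)
G = 96 → 60 (hex)
B = 204 → CC (hex)
Hex = #4160CC


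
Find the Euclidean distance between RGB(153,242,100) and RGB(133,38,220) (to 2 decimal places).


d = √[(R₁-R₂)² + (G₁-G₂)² + (B₁-B₂)²]
d = √[(153-133)² + (242-38)² + (100-220)²]
d = √[400 + 41616 + 14400]
d = √56416
d ≈ 237.52


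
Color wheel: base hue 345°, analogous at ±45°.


Base hue: 345°
Left analog: (345 - 45) mod 360 = 300°
Right analog: (345 + 45) mod 360 = 30°
Analogous hues = 300° and 30°


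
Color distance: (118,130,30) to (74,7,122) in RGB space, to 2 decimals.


d = √[(R₁-R₂)² + (G₁-G₂)² + (B₁-B₂)²]
d = √[(118-74)² + (130-7)² + (30-122)²]
d = √[1936 + 15129 + 8464]
d = √25529
d ≈ 159.78


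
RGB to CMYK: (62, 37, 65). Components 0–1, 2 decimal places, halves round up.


R'=62/255≈0.2431, G'=37/255≈0.1451, B'=65/255≈0.2549
K = 1 - max(R',G',B') = 1 - 65/255 = 190/255 = 0.74509… → 0.75
(1-R'-K)/(1-K) simplifies to (max-R)/max with max = 65:
C = (65-62)/65 = 3/65 = 0.04615… → 0.05
M = (65-37)/65 = 28/65 = 0.43076… → 0.43
Y = (65-65)/65 = 0/65 = 0 → 0.00
= CMYK(0.05, 0.43, 0.00, 0.75)


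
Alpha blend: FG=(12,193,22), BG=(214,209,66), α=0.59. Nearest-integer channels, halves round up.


C = α×F + (1-α)×B, with 1-α = 0.41
R: 0.59×12 + 0.41×214 = 7.08 + 87.74 = 94.82 → 95
G: 0.59×193 + 0.41×209 = 113.87 + 85.69 = 199.56 → 200
B: 0.59×22 + 0.41×66 = 12.98 + 27.06 = 40.04 → 40
= RGB(95, 200, 40)


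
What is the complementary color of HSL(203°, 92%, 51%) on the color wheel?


Complement = opposite side of color wheel = hue + 180°
H' = (203 + 180) mod 360 = 23°
S and L unchanged.
= HSL(23°, 92%, 51%)


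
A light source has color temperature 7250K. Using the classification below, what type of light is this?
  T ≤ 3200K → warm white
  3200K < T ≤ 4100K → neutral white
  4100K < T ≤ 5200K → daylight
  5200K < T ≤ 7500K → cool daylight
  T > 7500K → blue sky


Temperature: 7250K
5200K < 7250K ≤ 7500K → cool daylight
Classification: cool daylight


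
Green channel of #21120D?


Color: #21120D
R = 21 = 33
G = 12 = 18
B = 0D = 13
Green = 18


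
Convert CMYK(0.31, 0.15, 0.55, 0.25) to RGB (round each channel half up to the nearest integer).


R = 255 × (1-C) × (1-K) = 255 × 0.69 × 0.75 = 131.9625 → 132
G = 255 × (1-M) × (1-K) = 255 × 0.85 × 0.75 = 162.5625 → 163
B = 255 × (1-Y) × (1-K) = 255 × 0.45 × 0.75 = 86.0625 → 86
= RGB(132, 163, 86)


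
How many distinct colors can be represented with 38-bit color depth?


Colors = 2^bits = 2^38
= 274,877,906,944 colors


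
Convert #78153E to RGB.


78 → 120 (R)
15 → 21 (G)
3E → 62 (B)
= RGB(120, 21, 62)


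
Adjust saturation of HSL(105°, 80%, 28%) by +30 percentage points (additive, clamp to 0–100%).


Original S = 80%
Adjustment = +30 percentage points
New S = 80 + (30) = 110
Clamp to [0, 100] → 100
= HSL(105°, 100%, 28%)


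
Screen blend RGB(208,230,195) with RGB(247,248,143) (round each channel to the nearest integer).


Screen: C = 255 - (255-A)×(255-B)/255, rounded to nearest integer
R: 255 - (255-208)×(255-247)/255 = 255 - 376/255 ≈ 255 - 1.475 = 253.525 → 254
G: 255 - (255-230)×(255-248)/255 = 255 - 175/255 ≈ 255 - 0.686 = 254.314 → 254
B: 255 - (255-195)×(255-143)/255 = 255 - 6720/255 ≈ 255 - 26.353 = 228.647 → 229
= RGB(254, 254, 229)


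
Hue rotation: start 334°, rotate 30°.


New hue = (H + rotation) mod 360
New hue = (334 + 30) mod 360
= 364 mod 360
= 4°


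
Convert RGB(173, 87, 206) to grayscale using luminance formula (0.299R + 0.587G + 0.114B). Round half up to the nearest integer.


Gray = 0.299×R + 0.587×G + 0.114×B
Gray = 0.299×173 + 0.587×87 + 0.114×206
Gray = 51.727 + 51.069 + 23.484
Gray = 126.280 → round half up → 126
Gray = 126


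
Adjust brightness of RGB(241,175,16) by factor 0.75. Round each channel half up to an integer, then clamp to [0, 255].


Multiply each channel by 0.75, round half up, clamp to [0, 255]
R: 241×0.75 = 180.75 → round → 181
G: 175×0.75 = 131.25 → round → 131
B: 16×0.75 = 12
= RGB(181, 131, 12)


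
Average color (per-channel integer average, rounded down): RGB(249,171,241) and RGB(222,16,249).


Midpoint: each channel = ⌊(C₁+C₂)/2⌋
R: ⌊(249+222)/2⌋ = 235
G: ⌊(171+16)/2⌋ = 93
B: ⌊(241+249)/2⌋ = 245
= RGB(235, 93, 245)


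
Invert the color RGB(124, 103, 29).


Invert: (255-R, 255-G, 255-B)
R: 255-124 = 131
G: 255-103 = 152
B: 255-29 = 226
= RGB(131, 152, 226)


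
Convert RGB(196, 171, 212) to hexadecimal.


R = 196 → C4 (hex)
G = 171 → AB (hex)
B = 212 → D4 (hex)
Hex = #C4ABD4


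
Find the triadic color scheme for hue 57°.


Triadic: equally spaced at 120° intervals
H1 = 57°
H2 = (57 + 120) mod 360 = 177°
H3 = (57 + 240) mod 360 = 297°
Triadic = 57°, 177°, 297°


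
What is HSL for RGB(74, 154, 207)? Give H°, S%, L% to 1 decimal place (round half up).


Normalize: R'=74/255≈0.2902, G'=154/255≈0.6039, B'=207/255≈0.8118
Max=207/255, Min=74/255, Δ=Max-Min=133/255
L = (Max+Min)/2 = (207+74)/510 = 281/510 = 0.55098… → L = 55.1%
L > 0.5 → S = Δ/(2-Max-Min) = 133/(510-207-74) = 133/229 = 0.58078… → S = 58.1%
(the 1/255 factors cancel in S and H, so raw channel differences can be used)
Max is B' → H = 60 × ((R-G)/Δ + 4) = 60 × ((74-154)/133 + 4)
  -80/133 + 4 = -0.6015… + 4 = 3.3984…
  H = 60 × 3.3984… = 203.909…° → H = 203.9°
= HSL(203.9°, 58.1%, 55.1%)


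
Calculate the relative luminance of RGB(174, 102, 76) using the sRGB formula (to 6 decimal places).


Linearize each channel (sRGB transfer function): c = v/255; c_lin = c/12.92 if c ≤ 0.04045, else ((c+0.055)/1.055)^2.4
  R: 174/255 ≈ 0.682353 > 0.04045 → ((0.682353+0.055)/1.055)^2.4 ≈ 0.423268
  G: 102/255 ≈ 0.400000 > 0.04045 → ((0.400000+0.055)/1.055)^2.4 ≈ 0.132868
  B: 76/255 ≈ 0.298039 > 0.04045 → ((0.298039+0.055)/1.055)^2.4 ≈ 0.072272
R_lin = 0.423268, G_lin = 0.132868, B_lin = 0.072272
L = 0.2126×R + 0.7152×G + 0.0722×B
L = 0.2126×0.423268 + 0.7152×0.132868 + 0.0722×0.072272
L ≈ 0.190232


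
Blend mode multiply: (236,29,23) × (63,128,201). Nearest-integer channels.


Multiply: C = A×B/255, rounded to nearest integer
R: 236×63/255 = 14868/255 ≈ 58.306 → 58
G: 29×128/255 = 3712/255 ≈ 14.557 → 15
B: 23×201/255 = 4623/255 ≈ 18.129 → 18
= RGB(58, 15, 18)


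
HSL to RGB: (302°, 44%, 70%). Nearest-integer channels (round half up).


H=302°, S=0.44, L=0.70
C = (1-|2L-1|)×S = (1-|0.40|)×0.44 = 0.264
H' = H/60 = 302/60 ≈ 5.0333; X = C×(1-|H' mod 2 - 1|) = 0.2552
m = L - C/2 = 0.70 - 0.132 = 0.568
Sector ⌊H'⌋ = 5 → (R',G',B') = (0.264, 0.0, 0.2552)
RGB = ((R'+m)×255, (G'+m)×255, (B'+m)×255) = (212.16, 144.84, 209.916)
Round half up → RGB(212, 145, 210)


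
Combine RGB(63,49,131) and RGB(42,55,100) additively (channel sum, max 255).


Additive: each channel = min(255, C₁+C₂)
R: 63+42 = 105 → 105
G: 49+55 = 104 → 104
B: 131+100 = 231 → 231
= RGB(105, 104, 231)


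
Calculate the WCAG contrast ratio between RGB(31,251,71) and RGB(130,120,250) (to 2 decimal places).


Linearize each sRGB channel c=v/255: c/12.92 if c ≤ 0.04045 else ((c+0.055)/1.055)^2.4
L = 0.2126×R_lin + 0.7152×G_lin + 0.0722×B_lin
Color 1 (31,251,71):
  R=31: 31/255≈0.1216 > 0.04045 → ((0.1216+0.055)/1.055)^2.4 ≈ 0.01370
  G=251: 251/255≈0.9843 > 0.04045 → ((0.9843+0.055)/1.055)^2.4 ≈ 0.96469
  B=71: 71/255≈0.2784 > 0.04045 → ((0.2784+0.055)/1.055)^2.4 ≈ 0.06301
  L1 = 0.2126×0.01370 + 0.7152×0.96469 + 0.0722×0.06301 ≈ 0.69741
Color 2 (130,120,250):
  R=130: 130/255≈0.5098 > 0.04045 → ((0.5098+0.055)/1.055)^2.4 ≈ 0.22323
  G=120: 120/255≈0.4706 > 0.04045 → ((0.4706+0.055)/1.055)^2.4 ≈ 0.18782
  B=250: 250/255≈0.9804 > 0.04045 → ((0.9804+0.055)/1.055)^2.4 ≈ 0.95597
  L2 = 0.2126×0.22323 + 0.7152×0.18782 + 0.0722×0.95597 ≈ 0.25081
Lighter = 0.69741, Darker = 0.25081
Ratio = (L_lighter + 0.05) / (L_darker + 0.05)
Ratio = (0.69741 + 0.05) / (0.25081 + 0.05) = 0.74741 / 0.30081 ≈ 2.4847
Ratio ≈ 2.48:1


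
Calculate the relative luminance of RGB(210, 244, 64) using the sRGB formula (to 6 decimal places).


Linearize each channel (sRGB transfer function): c = v/255; c_lin = c/12.92 if c ≤ 0.04045, else ((c+0.055)/1.055)^2.4
  R: 210/255 ≈ 0.823529 > 0.04045 → ((0.823529+0.055)/1.055)^2.4 ≈ 0.644480
  G: 244/255 ≈ 0.956863 > 0.04045 → ((0.956863+0.055)/1.055)^2.4 ≈ 0.904661
  B: 64/255 ≈ 0.250980 > 0.04045 → ((0.250980+0.055)/1.055)^2.4 ≈ 0.051269
R_lin = 0.644480, G_lin = 0.904661, B_lin = 0.051269
L = 0.2126×R + 0.7152×G + 0.0722×B
L = 0.2126×0.644480 + 0.7152×0.904661 + 0.0722×0.051269
L ≈ 0.787732


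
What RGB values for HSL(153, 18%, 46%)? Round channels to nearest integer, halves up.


H=153°, S=0.18, L=0.46
C = (1-|2L-1|)×S = (1-|-0.08|)×0.18 = 0.1656
H' = H/60 = 153/60 ≈ 2.5500; X = C×(1-|H' mod 2 - 1|) = 0.09108
m = L - C/2 = 0.46 - 0.0828 = 0.3772
Sector ⌊H'⌋ = 2 → (R',G',B') = (0.0, 0.1656, 0.09108)
RGB = ((R'+m)×255, (G'+m)×255, (B'+m)×255) = (96.186, 138.414, 119.4114)
Round half up → RGB(96, 138, 119)


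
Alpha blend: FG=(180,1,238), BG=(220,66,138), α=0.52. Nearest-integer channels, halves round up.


C = α×F + (1-α)×B, with 1-α = 0.48
R: 0.52×180 + 0.48×220 = 93.60 + 105.60 = 199.20 → 199
G: 0.52×1 + 0.48×66 = 0.52 + 31.68 = 32.20 → 32
B: 0.52×238 + 0.48×138 = 123.76 + 66.24 = 190.00 → 190
= RGB(199, 32, 190)


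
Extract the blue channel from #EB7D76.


Color: #EB7D76
R = EB = 235
G = 7D = 125
B = 76 = 118
Blue = 118


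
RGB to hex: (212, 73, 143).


R = 212 → D4 (hex)
G = 73 → 49 (hex)
B = 143 → 8F (hex)
Hex = #D4498F


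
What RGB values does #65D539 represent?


65 → 101 (R)
D5 → 213 (G)
39 → 57 (B)
= RGB(101, 213, 57)


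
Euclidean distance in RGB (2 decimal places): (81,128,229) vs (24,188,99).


d = √[(R₁-R₂)² + (G₁-G₂)² + (B₁-B₂)²]
d = √[(81-24)² + (128-188)² + (229-99)²]
d = √[3249 + 3600 + 16900]
d = √23749
d ≈ 154.11


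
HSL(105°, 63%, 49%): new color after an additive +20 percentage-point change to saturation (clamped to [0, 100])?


Original S = 63%
Adjustment = +20 percentage points
New S = 63 + (20) = 83
Clamp to [0, 100] → 83
= HSL(105°, 83%, 49%)


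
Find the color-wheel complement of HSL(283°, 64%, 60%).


Complement = opposite side of color wheel = hue + 180°
H' = (283 + 180) mod 360 = 103°
S and L unchanged.
= HSL(103°, 64%, 60%)


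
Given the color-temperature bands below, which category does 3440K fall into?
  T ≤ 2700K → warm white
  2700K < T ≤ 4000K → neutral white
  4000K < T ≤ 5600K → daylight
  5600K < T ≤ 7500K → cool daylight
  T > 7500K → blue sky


Temperature: 3440K
2700K < 3440K ≤ 4000K → neutral white
Classification: neutral white


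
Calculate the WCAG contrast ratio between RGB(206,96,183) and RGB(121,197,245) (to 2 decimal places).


Linearize each sRGB channel c=v/255: c/12.92 if c ≤ 0.04045 else ((c+0.055)/1.055)^2.4
L = 0.2126×R_lin + 0.7152×G_lin + 0.0722×B_lin
Color 1 (206,96,183):
  R=206: 206/255≈0.8078 > 0.04045 → ((0.8078+0.055)/1.055)^2.4 ≈ 0.61721
  G=96: 96/255≈0.3765 > 0.04045 → ((0.3765+0.055)/1.055)^2.4 ≈ 0.11697
  B=183: 183/255≈0.7176 > 0.04045 → ((0.7176+0.055)/1.055)^2.4 ≈ 0.47353
  L1 = 0.2126×0.61721 + 0.7152×0.11697 + 0.0722×0.47353 ≈ 0.24906
Color 2 (121,197,245):
  R=121: 121/255≈0.4745 > 0.04045 → ((0.4745+0.055)/1.055)^2.4 ≈ 0.19120
  G=197: 197/255≈0.7725 > 0.04045 → ((0.7725+0.055)/1.055)^2.4 ≈ 0.55834
  B=245: 245/255≈0.9608 > 0.04045 → ((0.9608+0.055)/1.055)^2.4 ≈ 0.91310
  L2 = 0.2126×0.19120 + 0.7152×0.55834 + 0.0722×0.91310 ≈ 0.50590
Lighter = 0.50590, Darker = 0.24906
Ratio = (L_lighter + 0.05) / (L_darker + 0.05)
Ratio = (0.50590 + 0.05) / (0.24906 + 0.05) = 0.55590 / 0.29906 ≈ 1.8588
Ratio ≈ 1.86:1


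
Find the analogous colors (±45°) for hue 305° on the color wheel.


Base hue: 305°
Left analog: (305 - 45) mod 360 = 260°
Right analog: (305 + 45) mod 360 = 350°
Analogous hues = 260° and 350°


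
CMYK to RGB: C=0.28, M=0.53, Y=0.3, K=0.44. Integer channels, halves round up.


R = 255 × (1-C) × (1-K) = 255 × 0.72 × 0.56 = 102.816 → 103
G = 255 × (1-M) × (1-K) = 255 × 0.47 × 0.56 = 67.116 → 67
B = 255 × (1-Y) × (1-K) = 255 × 0.70 × 0.56 = 99.96 → 100
= RGB(103, 67, 100)


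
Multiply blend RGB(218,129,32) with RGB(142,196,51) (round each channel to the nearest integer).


Multiply: C = A×B/255, rounded to nearest integer
R: 218×142/255 = 30956/255 ≈ 121.396 → 121
G: 129×196/255 = 25284/255 ≈ 99.153 → 99
B: 32×51/255 = 1632/255 ≈ 6.400 → 6
= RGB(121, 99, 6)


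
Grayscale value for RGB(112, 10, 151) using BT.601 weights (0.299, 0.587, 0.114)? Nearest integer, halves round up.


Gray = 0.299×R + 0.587×G + 0.114×B
Gray = 0.299×112 + 0.587×10 + 0.114×151
Gray = 33.488 + 5.870 + 17.214
Gray = 56.572 → round half up → 57
Gray = 57


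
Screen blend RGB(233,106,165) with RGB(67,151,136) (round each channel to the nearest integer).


Screen: C = 255 - (255-A)×(255-B)/255, rounded to nearest integer
R: 255 - (255-233)×(255-67)/255 = 255 - 4136/255 ≈ 255 - 16.220 = 238.780 → 239
G: 255 - (255-106)×(255-151)/255 = 255 - 15496/255 ≈ 255 - 60.769 = 194.231 → 194
B: 255 - (255-165)×(255-136)/255 = 255 - 10710/255 ≈ 255 - 42.000 = 213.000 → 213
= RGB(239, 194, 213)


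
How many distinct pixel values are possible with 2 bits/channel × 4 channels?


Total bits = 2 bits/channel × 4 channels = 8 bits
Distinct pixel values = 2^8
= 256 pixel values


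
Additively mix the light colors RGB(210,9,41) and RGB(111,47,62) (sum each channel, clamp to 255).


Additive: each channel = min(255, C₁+C₂)
R: 210+111 = 321 → 255
G: 9+47 = 56 → 56
B: 41+62 = 103 → 103
= RGB(255, 56, 103)


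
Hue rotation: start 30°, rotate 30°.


New hue = (H + rotation) mod 360
New hue = (30 + 30) mod 360
= 60 mod 360
= 60°


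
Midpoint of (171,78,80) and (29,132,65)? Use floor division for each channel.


Midpoint: each channel = ⌊(C₁+C₂)/2⌋
R: ⌊(171+29)/2⌋ = 100
G: ⌊(78+132)/2⌋ = 105
B: ⌊(80+65)/2⌋ = 72
= RGB(100, 105, 72)


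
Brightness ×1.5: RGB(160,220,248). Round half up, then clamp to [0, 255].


Multiply each channel by 1.5, round half up, clamp to [0, 255]
R: 160×1.5 = 240
G: 220×1.5 = 330 → clamp → 255
B: 248×1.5 = 372 → clamp → 255
= RGB(240, 255, 255)


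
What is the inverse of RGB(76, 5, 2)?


Invert: (255-R, 255-G, 255-B)
R: 255-76 = 179
G: 255-5 = 250
B: 255-2 = 253
= RGB(179, 250, 253)


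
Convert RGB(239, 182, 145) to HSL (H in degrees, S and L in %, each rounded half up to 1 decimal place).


Normalize: R'=239/255≈0.9373, G'=182/255≈0.7137, B'=145/255≈0.5686
Max=239/255, Min=145/255, Δ=Max-Min=94/255
L = (Max+Min)/2 = (239+145)/510 = 384/510 = 0.75294… → L = 75.3%
L > 0.5 → S = Δ/(2-Max-Min) = 94/(510-239-145) = 94/126 = 0.74603… → S = 74.6%
(the 1/255 factors cancel in S and H, so raw channel differences can be used)
Max is R' → H = 60 × (((G-B)/Δ) mod 6) = 60 × (((182-145)/94) mod 6)
  37/94 = 0.3936…
  H = 60 × 0.3936… = 23.617…° → H = 23.6°
= HSL(23.6°, 74.6%, 75.3%)


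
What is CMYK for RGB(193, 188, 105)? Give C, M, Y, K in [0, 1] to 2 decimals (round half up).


R'=193/255≈0.7569, G'=188/255≈0.7373, B'=105/255≈0.4118
K = 1 - max(R',G',B') = 1 - 193/255 = 62/255 = 0.24313… → 0.24
(1-R'-K)/(1-K) simplifies to (max-R)/max with max = 193:
C = (193-193)/193 = 0/193 = 0 → 0.00
M = (193-188)/193 = 5/193 = 0.02590… → 0.03
Y = (193-105)/193 = 88/193 = 0.45595… → 0.46
= CMYK(0.00, 0.03, 0.46, 0.24)


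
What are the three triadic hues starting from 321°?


Triadic: equally spaced at 120° intervals
H1 = 321°
H2 = (321 + 120) mod 360 = 81°
H3 = (321 + 240) mod 360 = 201°
Triadic = 321°, 81°, 201°


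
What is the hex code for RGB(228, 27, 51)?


R = 228 → E4 (hex)
G = 27 → 1B (hex)
B = 51 → 33 (hex)
Hex = #E41B33


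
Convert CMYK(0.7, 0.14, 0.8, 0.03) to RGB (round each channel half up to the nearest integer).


R = 255 × (1-C) × (1-K) = 255 × 0.30 × 0.97 = 74.205 → 74
G = 255 × (1-M) × (1-K) = 255 × 0.86 × 0.97 = 212.721 → 213
B = 255 × (1-Y) × (1-K) = 255 × 0.20 × 0.97 = 49.47 → 49
= RGB(74, 213, 49)


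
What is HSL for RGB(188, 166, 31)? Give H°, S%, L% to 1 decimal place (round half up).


Normalize: R'=188/255≈0.7373, G'=166/255≈0.6510, B'=31/255≈0.1216
Max=188/255, Min=31/255, Δ=Max-Min=157/255
L = (Max+Min)/2 = (188+31)/510 = 219/510 = 0.42941… → L = 42.9%
L ≤ 0.5 → S = Δ/(Max+Min) = 157/(188+31) = 157/219 = 0.71689… → S = 71.7%
(the 1/255 factors cancel in S and H, so raw channel differences can be used)
Max is R' → H = 60 × (((G-B)/Δ) mod 6) = 60 × (((166-31)/157) mod 6)
  135/157 = 0.8598…
  H = 60 × 0.8598… = 51.592…° → H = 51.6°
= HSL(51.6°, 71.7%, 42.9%)


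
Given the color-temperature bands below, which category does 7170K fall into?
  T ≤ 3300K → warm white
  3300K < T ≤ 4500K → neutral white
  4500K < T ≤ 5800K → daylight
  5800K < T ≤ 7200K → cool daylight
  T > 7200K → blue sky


Temperature: 7170K
5800K < 7170K ≤ 7200K → cool daylight
Classification: cool daylight


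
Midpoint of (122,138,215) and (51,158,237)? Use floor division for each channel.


Midpoint: each channel = ⌊(C₁+C₂)/2⌋
R: ⌊(122+51)/2⌋ = 86
G: ⌊(138+158)/2⌋ = 148
B: ⌊(215+237)/2⌋ = 226
= RGB(86, 148, 226)


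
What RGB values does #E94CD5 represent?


E9 → 233 (R)
4C → 76 (G)
D5 → 213 (B)
= RGB(233, 76, 213)


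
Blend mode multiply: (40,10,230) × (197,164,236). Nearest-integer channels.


Multiply: C = A×B/255, rounded to nearest integer
R: 40×197/255 = 7880/255 ≈ 30.902 → 31
G: 10×164/255 = 1640/255 ≈ 6.431 → 6
B: 230×236/255 = 54280/255 ≈ 212.863 → 213
= RGB(31, 6, 213)


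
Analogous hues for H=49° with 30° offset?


Base hue: 49°
Left analog: (49 - 30) mod 360 = 19°
Right analog: (49 + 30) mod 360 = 79°
Analogous hues = 19° and 79°


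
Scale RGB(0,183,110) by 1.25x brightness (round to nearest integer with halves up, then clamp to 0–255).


Multiply each channel by 1.25, round half up, clamp to [0, 255]
R: 0×1.25 = 0
G: 183×1.25 = 228.75 → round → 229
B: 110×1.25 = 137.5 → round → 138
= RGB(0, 229, 138)


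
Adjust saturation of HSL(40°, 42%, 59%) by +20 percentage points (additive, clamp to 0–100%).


Original S = 42%
Adjustment = +20 percentage points
New S = 42 + (20) = 62
Clamp to [0, 100] → 62
= HSL(40°, 62%, 59%)


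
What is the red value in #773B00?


Color: #773B00
R = 77 = 119
G = 3B = 59
B = 00 = 0
Red = 119


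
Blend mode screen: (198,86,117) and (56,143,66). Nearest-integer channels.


Screen: C = 255 - (255-A)×(255-B)/255, rounded to nearest integer
R: 255 - (255-198)×(255-56)/255 = 255 - 11343/255 ≈ 255 - 44.482 = 210.518 → 211
G: 255 - (255-86)×(255-143)/255 = 255 - 18928/255 ≈ 255 - 74.227 = 180.773 → 181
B: 255 - (255-117)×(255-66)/255 = 255 - 26082/255 ≈ 255 - 102.282 = 152.718 → 153
= RGB(211, 181, 153)


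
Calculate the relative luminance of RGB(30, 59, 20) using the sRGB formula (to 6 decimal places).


Linearize each channel (sRGB transfer function): c = v/255; c_lin = c/12.92 if c ≤ 0.04045, else ((c+0.055)/1.055)^2.4
  R: 30/255 ≈ 0.117647 > 0.04045 → ((0.117647+0.055)/1.055)^2.4 ≈ 0.012983
  G: 59/255 ≈ 0.231373 > 0.04045 → ((0.231373+0.055)/1.055)^2.4 ≈ 0.043735
  B: 20/255 ≈ 0.078431 > 0.04045 → ((0.078431+0.055)/1.055)^2.4 ≈ 0.006995
R_lin = 0.012983, G_lin = 0.043735, B_lin = 0.006995
L = 0.2126×R + 0.7152×G + 0.0722×B
L = 0.2126×0.012983 + 0.7152×0.043735 + 0.0722×0.006995
L ≈ 0.034545


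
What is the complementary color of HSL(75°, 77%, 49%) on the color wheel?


Complement = opposite side of color wheel = hue + 180°
H' = (75 + 180) mod 360 = 255°
S and L unchanged.
= HSL(255°, 77%, 49%)


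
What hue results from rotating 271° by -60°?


New hue = (H + rotation) mod 360
New hue = (271 -60) mod 360
= 211 mod 360
= 211°


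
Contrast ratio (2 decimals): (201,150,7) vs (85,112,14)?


Linearize each sRGB channel c=v/255: c/12.92 if c ≤ 0.04045 else ((c+0.055)/1.055)^2.4
L = 0.2126×R_lin + 0.7152×G_lin + 0.0722×B_lin
Color 1 (201,150,7):
  R=201: 201/255≈0.7882 > 0.04045 → ((0.7882+0.055)/1.055)^2.4 ≈ 0.58408
  G=150: 150/255≈0.5882 > 0.04045 → ((0.5882+0.055)/1.055)^2.4 ≈ 0.30499
  B=7: 7/255≈0.0275 ≤ 0.04045 → 0.0275/12.92 ≈ 0.00212
  L1 = 0.2126×0.58408 + 0.7152×0.30499 + 0.0722×0.00212 ≈ 0.34246
Color 2 (85,112,14):
  R=85: 85/255≈0.3333 > 0.04045 → ((0.3333+0.055)/1.055)^2.4 ≈ 0.09084
  G=112: 112/255≈0.4392 > 0.04045 → ((0.4392+0.055)/1.055)^2.4 ≈ 0.16203
  B=14: 14/255≈0.0549 > 0.04045 → ((0.0549+0.055)/1.055)^2.4 ≈ 0.00439
  L2 = 0.2126×0.09084 + 0.7152×0.16203 + 0.0722×0.00439 ≈ 0.13551
Lighter = 0.34246, Darker = 0.13551
Ratio = (L_lighter + 0.05) / (L_darker + 0.05)
Ratio = (0.34246 + 0.05) / (0.13551 + 0.05) = 0.39246 / 0.18551 ≈ 2.1155
Ratio ≈ 2.12:1


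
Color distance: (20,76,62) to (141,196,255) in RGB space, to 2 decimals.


d = √[(R₁-R₂)² + (G₁-G₂)² + (B₁-B₂)²]
d = √[(20-141)² + (76-196)² + (62-255)²]
d = √[14641 + 14400 + 37249]
d = √66290
d ≈ 257.47


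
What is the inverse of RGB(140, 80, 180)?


Invert: (255-R, 255-G, 255-B)
R: 255-140 = 115
G: 255-80 = 175
B: 255-180 = 75
= RGB(115, 175, 75)


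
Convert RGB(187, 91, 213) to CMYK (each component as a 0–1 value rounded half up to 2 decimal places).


R'=187/255≈0.7333, G'=91/255≈0.3569, B'=213/255≈0.8353
K = 1 - max(R',G',B') = 1 - 213/255 = 42/255 = 0.16470… → 0.16
(1-R'-K)/(1-K) simplifies to (max-R)/max with max = 213:
C = (213-187)/213 = 26/213 = 0.12206… → 0.12
M = (213-91)/213 = 122/213 = 0.57276… → 0.57
Y = (213-213)/213 = 0/213 = 0 → 0.00
= CMYK(0.12, 0.57, 0.00, 0.16)


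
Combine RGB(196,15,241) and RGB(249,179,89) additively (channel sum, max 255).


Additive: each channel = min(255, C₁+C₂)
R: 196+249 = 445 → 255
G: 15+179 = 194 → 194
B: 241+89 = 330 → 255
= RGB(255, 194, 255)


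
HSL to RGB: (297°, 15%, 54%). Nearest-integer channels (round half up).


H=297°, S=0.15, L=0.54
C = (1-|2L-1|)×S = (1-|0.08|)×0.15 = 0.138
H' = H/60 = 297/60 ≈ 4.9500; X = C×(1-|H' mod 2 - 1|) = 0.1311
m = L - C/2 = 0.54 - 0.069 = 0.471
Sector ⌊H'⌋ = 4 → (R',G',B') = (0.1311, 0.0, 0.138)
RGB = ((R'+m)×255, (G'+m)×255, (B'+m)×255) = (153.5355, 120.105, 155.295)
Round half up → RGB(154, 120, 155)


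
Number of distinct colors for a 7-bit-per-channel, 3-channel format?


Total bits = 7 bits/channel × 3 channels = 21 bits
Distinct colors = 2^21
= 2,097,152 colors


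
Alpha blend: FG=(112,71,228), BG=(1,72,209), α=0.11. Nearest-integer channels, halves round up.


C = α×F + (1-α)×B, with 1-α = 0.89
R: 0.11×112 + 0.89×1 = 12.32 + 0.89 = 13.21 → 13
G: 0.11×71 + 0.89×72 = 7.81 + 64.08 = 71.89 → 72
B: 0.11×228 + 0.89×209 = 25.08 + 186.01 = 211.09 → 211
= RGB(13, 72, 211)


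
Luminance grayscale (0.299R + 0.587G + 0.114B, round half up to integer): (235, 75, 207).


Gray = 0.299×R + 0.587×G + 0.114×B
Gray = 0.299×235 + 0.587×75 + 0.114×207
Gray = 70.265 + 44.025 + 23.598
Gray = 137.888 → round half up → 138
Gray = 138


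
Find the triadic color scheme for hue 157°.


Triadic: equally spaced at 120° intervals
H1 = 157°
H2 = (157 + 120) mod 360 = 277°
H3 = (157 + 240) mod 360 = 37°
Triadic = 157°, 277°, 37°


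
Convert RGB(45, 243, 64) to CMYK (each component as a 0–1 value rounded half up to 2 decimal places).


R'=45/255≈0.1765, G'=243/255≈0.9529, B'=64/255≈0.2510
K = 1 - max(R',G',B') = 1 - 243/255 = 12/255 = 0.04705… → 0.05
(1-R'-K)/(1-K) simplifies to (max-R)/max with max = 243:
C = (243-45)/243 = 198/243 = 0.81481… → 0.81
M = (243-243)/243 = 0/243 = 0 → 0.00
Y = (243-64)/243 = 179/243 = 0.73662… → 0.74
= CMYK(0.81, 0.00, 0.74, 0.05)


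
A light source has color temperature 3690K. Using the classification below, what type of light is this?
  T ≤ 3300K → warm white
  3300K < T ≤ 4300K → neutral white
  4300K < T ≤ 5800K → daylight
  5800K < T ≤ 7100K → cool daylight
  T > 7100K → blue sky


Temperature: 3690K
3300K < 3690K ≤ 4300K → neutral white
Classification: neutral white


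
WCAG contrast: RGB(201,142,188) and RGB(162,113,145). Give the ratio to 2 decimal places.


Linearize each sRGB channel c=v/255: c/12.92 if c ≤ 0.04045 else ((c+0.055)/1.055)^2.4
L = 0.2126×R_lin + 0.7152×G_lin + 0.0722×B_lin
Color 1 (201,142,188):
  R=201: 201/255≈0.7882 > 0.04045 → ((0.7882+0.055)/1.055)^2.4 ≈ 0.58408
  G=142: 142/255≈0.5569 > 0.04045 → ((0.5569+0.055)/1.055)^2.4 ≈ 0.27050
  B=188: 188/255≈0.7373 > 0.04045 → ((0.7373+0.055)/1.055)^2.4 ≈ 0.50289
  L1 = 0.2126×0.58408 + 0.7152×0.27050 + 0.0722×0.50289 ≈ 0.35394
Color 2 (162,113,145):
  R=162: 162/255≈0.6353 > 0.04045 → ((0.6353+0.055)/1.055)^2.4 ≈ 0.36131
  G=113: 113/255≈0.4431 > 0.04045 → ((0.4431+0.055)/1.055)^2.4 ≈ 0.16513
  B=145: 145/255≈0.5686 > 0.04045 → ((0.5686+0.055)/1.055)^2.4 ≈ 0.28315
  L2 = 0.2126×0.36131 + 0.7152×0.16513 + 0.0722×0.28315 ≈ 0.21536
Lighter = 0.35394, Darker = 0.21536
Ratio = (L_lighter + 0.05) / (L_darker + 0.05)
Ratio = (0.35394 + 0.05) / (0.21536 + 0.05) = 0.40394 / 0.26536 ≈ 1.5222
Ratio ≈ 1.52:1


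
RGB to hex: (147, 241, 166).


R = 147 → 93 (hex)
G = 241 → F1 (hex)
B = 166 → A6 (hex)
Hex = #93F1A6


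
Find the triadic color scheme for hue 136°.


Triadic: equally spaced at 120° intervals
H1 = 136°
H2 = (136 + 120) mod 360 = 256°
H3 = (136 + 240) mod 360 = 16°
Triadic = 136°, 256°, 16°


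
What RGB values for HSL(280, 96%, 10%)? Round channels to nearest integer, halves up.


H=280°, S=0.96, L=0.10
C = (1-|2L-1|)×S = (1-|-0.80|)×0.96 = 0.192
H' = H/60 = 280/60 ≈ 4.6667; X = C×(1-|H' mod 2 - 1|) = 0.128
m = L - C/2 = 0.10 - 0.096 = 0.004
Sector ⌊H'⌋ = 4 → (R',G',B') = (0.128, 0.0, 0.192)
RGB = ((R'+m)×255, (G'+m)×255, (B'+m)×255) = (33.66, 1.02, 49.98)
Round half up → RGB(34, 1, 50)


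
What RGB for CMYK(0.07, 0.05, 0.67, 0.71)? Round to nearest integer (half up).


R = 255 × (1-C) × (1-K) = 255 × 0.93 × 0.29 = 68.7735 → 69
G = 255 × (1-M) × (1-K) = 255 × 0.95 × 0.29 = 70.2525 → 70
B = 255 × (1-Y) × (1-K) = 255 × 0.33 × 0.29 = 24.4035 → 24
= RGB(69, 70, 24)


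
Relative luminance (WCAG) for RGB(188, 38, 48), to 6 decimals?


Linearize each channel (sRGB transfer function): c = v/255; c_lin = c/12.92 if c ≤ 0.04045, else ((c+0.055)/1.055)^2.4
  R: 188/255 ≈ 0.737255 > 0.04045 → ((0.737255+0.055)/1.055)^2.4 ≈ 0.502886
  G: 38/255 ≈ 0.149020 > 0.04045 → ((0.149020+0.055)/1.055)^2.4 ≈ 0.019382
  B: 48/255 ≈ 0.188235 > 0.04045 → ((0.188235+0.055)/1.055)^2.4 ≈ 0.029557
R_lin = 0.502886, G_lin = 0.019382, B_lin = 0.029557
L = 0.2126×R + 0.7152×G + 0.0722×B
L = 0.2126×0.502886 + 0.7152×0.019382 + 0.0722×0.029557
L ≈ 0.122910


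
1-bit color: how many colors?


Colors = 2^bits = 2^1
= 2 colors


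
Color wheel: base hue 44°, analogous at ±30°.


Base hue: 44°
Left analog: (44 - 30) mod 360 = 14°
Right analog: (44 + 30) mod 360 = 74°
Analogous hues = 14° and 74°


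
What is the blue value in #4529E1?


Color: #4529E1
R = 45 = 69
G = 29 = 41
B = E1 = 225
Blue = 225


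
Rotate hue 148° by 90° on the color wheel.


New hue = (H + rotation) mod 360
New hue = (148 + 90) mod 360
= 238 mod 360
= 238°


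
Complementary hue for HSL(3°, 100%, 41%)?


Complement = opposite side of color wheel = hue + 180°
H' = (3 + 180) mod 360 = 183°
S and L unchanged.
= HSL(183°, 100%, 41%)


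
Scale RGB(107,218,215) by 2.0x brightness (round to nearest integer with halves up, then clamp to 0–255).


Multiply each channel by 2.0, round half up, clamp to [0, 255]
R: 107×2.0 = 214
G: 218×2.0 = 436 → clamp → 255
B: 215×2.0 = 430 → clamp → 255
= RGB(214, 255, 255)


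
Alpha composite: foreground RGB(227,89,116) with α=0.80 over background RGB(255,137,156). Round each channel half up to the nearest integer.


C = α×F + (1-α)×B, with 1-α = 0.20
R: 0.80×227 + 0.20×255 = 181.60 + 51.00 = 232.60 → 233
G: 0.80×89 + 0.20×137 = 71.20 + 27.40 = 98.60 → 99
B: 0.80×116 + 0.20×156 = 92.80 + 31.20 = 124.00 → 124
= RGB(233, 99, 124)


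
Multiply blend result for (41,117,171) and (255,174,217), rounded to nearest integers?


Multiply: C = A×B/255, rounded to nearest integer
R: 41×255/255 = 10455/255 ≈ 41.000 → 41
G: 117×174/255 = 20358/255 ≈ 79.835 → 80
B: 171×217/255 = 37107/255 ≈ 145.518 → 146
= RGB(41, 80, 146)


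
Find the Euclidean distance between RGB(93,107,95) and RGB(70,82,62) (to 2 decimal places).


d = √[(R₁-R₂)² + (G₁-G₂)² + (B₁-B₂)²]
d = √[(93-70)² + (107-82)² + (95-62)²]
d = √[529 + 625 + 1089]
d = √2243
d ≈ 47.36


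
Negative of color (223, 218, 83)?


Invert: (255-R, 255-G, 255-B)
R: 255-223 = 32
G: 255-218 = 37
B: 255-83 = 172
= RGB(32, 37, 172)


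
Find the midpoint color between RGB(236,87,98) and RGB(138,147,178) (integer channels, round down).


Midpoint: each channel = ⌊(C₁+C₂)/2⌋
R: ⌊(236+138)/2⌋ = 187
G: ⌊(87+147)/2⌋ = 117
B: ⌊(98+178)/2⌋ = 138
= RGB(187, 117, 138)


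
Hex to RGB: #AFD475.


AF → 175 (R)
D4 → 212 (G)
75 → 117 (B)
= RGB(175, 212, 117)


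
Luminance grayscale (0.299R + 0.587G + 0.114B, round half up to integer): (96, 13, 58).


Gray = 0.299×R + 0.587×G + 0.114×B
Gray = 0.299×96 + 0.587×13 + 0.114×58
Gray = 28.704 + 7.631 + 6.612
Gray = 42.947 → round half up → 43
Gray = 43


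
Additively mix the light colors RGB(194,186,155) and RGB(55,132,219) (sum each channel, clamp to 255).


Additive: each channel = min(255, C₁+C₂)
R: 194+55 = 249 → 249
G: 186+132 = 318 → 255
B: 155+219 = 374 → 255
= RGB(249, 255, 255)


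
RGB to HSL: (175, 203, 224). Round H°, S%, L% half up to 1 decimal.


Normalize: R'=175/255≈0.6863, G'=203/255≈0.7961, B'=224/255≈0.8784
Max=224/255, Min=175/255, Δ=Max-Min=49/255
L = (Max+Min)/2 = (224+175)/510 = 399/510 = 0.78235… → L = 78.2%
L > 0.5 → S = Δ/(2-Max-Min) = 49/(510-224-175) = 49/111 = 0.44144… → S = 44.1%
(the 1/255 factors cancel in S and H, so raw channel differences can be used)
Max is B' → H = 60 × ((R-G)/Δ + 4) = 60 × ((175-203)/49 + 4)
  -28/49 + 4 = -0.5714… + 4 = 3.4285…
  H = 60 × 3.4285… = 205.714…° → H = 205.7°
= HSL(205.7°, 44.1%, 78.2%)


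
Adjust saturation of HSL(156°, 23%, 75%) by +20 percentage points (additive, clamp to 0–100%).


Original S = 23%
Adjustment = +20 percentage points
New S = 23 + (20) = 43
Clamp to [0, 100] → 43
= HSL(156°, 43%, 75%)


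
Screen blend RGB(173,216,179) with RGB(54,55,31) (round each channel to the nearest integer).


Screen: C = 255 - (255-A)×(255-B)/255, rounded to nearest integer
R: 255 - (255-173)×(255-54)/255 = 255 - 16482/255 ≈ 255 - 64.635 = 190.365 → 190
G: 255 - (255-216)×(255-55)/255 = 255 - 7800/255 ≈ 255 - 30.588 = 224.412 → 224
B: 255 - (255-179)×(255-31)/255 = 255 - 17024/255 ≈ 255 - 66.761 = 188.239 → 188
= RGB(190, 224, 188)


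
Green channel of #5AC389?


Color: #5AC389
R = 5A = 90
G = C3 = 195
B = 89 = 137
Green = 195


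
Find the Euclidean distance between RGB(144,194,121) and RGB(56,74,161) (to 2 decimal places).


d = √[(R₁-R₂)² + (G₁-G₂)² + (B₁-B₂)²]
d = √[(144-56)² + (194-74)² + (121-161)²]
d = √[7744 + 14400 + 1600]
d = √23744
d ≈ 154.09


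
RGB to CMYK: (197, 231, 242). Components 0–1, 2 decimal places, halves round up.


R'=197/255≈0.7725, G'=231/255≈0.9059, B'=242/255≈0.9490
K = 1 - max(R',G',B') = 1 - 242/255 = 13/255 = 0.05098… → 0.05
(1-R'-K)/(1-K) simplifies to (max-R)/max with max = 242:
C = (242-197)/242 = 45/242 = 0.18595… → 0.19
M = (242-231)/242 = 11/242 = 0.04545… → 0.05
Y = (242-242)/242 = 0/242 = 0 → 0.00
= CMYK(0.19, 0.05, 0.00, 0.05)


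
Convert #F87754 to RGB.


F8 → 248 (R)
77 → 119 (G)
54 → 84 (B)
= RGB(248, 119, 84)


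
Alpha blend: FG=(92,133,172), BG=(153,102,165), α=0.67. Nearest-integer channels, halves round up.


C = α×F + (1-α)×B, with 1-α = 0.33
R: 0.67×92 + 0.33×153 = 61.64 + 50.49 = 112.13 → 112
G: 0.67×133 + 0.33×102 = 89.11 + 33.66 = 122.77 → 123
B: 0.67×172 + 0.33×165 = 115.24 + 54.45 = 169.69 → 170
= RGB(112, 123, 170)


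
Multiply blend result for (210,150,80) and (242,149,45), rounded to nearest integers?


Multiply: C = A×B/255, rounded to nearest integer
R: 210×242/255 = 50820/255 ≈ 199.294 → 199
G: 150×149/255 = 22350/255 ≈ 87.647 → 88
B: 80×45/255 = 3600/255 ≈ 14.118 → 14
= RGB(199, 88, 14)


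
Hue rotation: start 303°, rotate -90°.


New hue = (H + rotation) mod 360
New hue = (303 -90) mod 360
= 213 mod 360
= 213°


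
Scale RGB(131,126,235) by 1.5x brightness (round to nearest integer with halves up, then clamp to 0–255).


Multiply each channel by 1.5, round half up, clamp to [0, 255]
R: 131×1.5 = 196.5 → round → 197
G: 126×1.5 = 189
B: 235×1.5 = 352.5 → round → 353 → clamp → 255
= RGB(197, 189, 255)


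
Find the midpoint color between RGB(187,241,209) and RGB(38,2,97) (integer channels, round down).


Midpoint: each channel = ⌊(C₁+C₂)/2⌋
R: ⌊(187+38)/2⌋ = 112
G: ⌊(241+2)/2⌋ = 121
B: ⌊(209+97)/2⌋ = 153
= RGB(112, 121, 153)


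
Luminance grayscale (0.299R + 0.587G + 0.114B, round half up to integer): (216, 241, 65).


Gray = 0.299×R + 0.587×G + 0.114×B
Gray = 0.299×216 + 0.587×241 + 0.114×65
Gray = 64.584 + 141.467 + 7.410
Gray = 213.461 → round half up → 213
Gray = 213


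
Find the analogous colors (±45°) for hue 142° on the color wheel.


Base hue: 142°
Left analog: (142 - 45) mod 360 = 97°
Right analog: (142 + 45) mod 360 = 187°
Analogous hues = 97° and 187°


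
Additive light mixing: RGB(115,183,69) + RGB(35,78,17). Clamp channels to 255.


Additive: each channel = min(255, C₁+C₂)
R: 115+35 = 150 → 150
G: 183+78 = 261 → 255
B: 69+17 = 86 → 86
= RGB(150, 255, 86)


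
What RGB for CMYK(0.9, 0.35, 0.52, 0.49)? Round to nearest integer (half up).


R = 255 × (1-C) × (1-K) = 255 × 0.10 × 0.51 = 13.005 → 13
G = 255 × (1-M) × (1-K) = 255 × 0.65 × 0.51 = 84.5325 → 85
B = 255 × (1-Y) × (1-K) = 255 × 0.48 × 0.51 = 62.424 → 62
= RGB(13, 85, 62)


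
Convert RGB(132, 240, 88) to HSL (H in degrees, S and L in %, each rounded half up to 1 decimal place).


Normalize: R'=132/255≈0.5176, G'=240/255≈0.9412, B'=88/255≈0.3451
Max=240/255, Min=88/255, Δ=Max-Min=152/255
L = (Max+Min)/2 = (240+88)/510 = 328/510 = 0.64313… → L = 64.3%
L > 0.5 → S = Δ/(2-Max-Min) = 152/(510-240-88) = 152/182 = 0.83516… → S = 83.5%
(the 1/255 factors cancel in S and H, so raw channel differences can be used)
Max is G' → H = 60 × ((B-R)/Δ + 2) = 60 × ((88-132)/152 + 2)
  -44/152 + 2 = -0.2894… + 2 = 1.7105…
  H = 60 × 1.7105… = 102.631…° → H = 102.6°
= HSL(102.6°, 83.5%, 64.3%)


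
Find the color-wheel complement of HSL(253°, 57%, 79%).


Complement = opposite side of color wheel = hue + 180°
H' = (253 + 180) mod 360 = 73°
S and L unchanged.
= HSL(73°, 57%, 79%)


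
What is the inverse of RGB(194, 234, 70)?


Invert: (255-R, 255-G, 255-B)
R: 255-194 = 61
G: 255-234 = 21
B: 255-70 = 185
= RGB(61, 21, 185)


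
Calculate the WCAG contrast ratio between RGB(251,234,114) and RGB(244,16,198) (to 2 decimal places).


Linearize each sRGB channel c=v/255: c/12.92 if c ≤ 0.04045 else ((c+0.055)/1.055)^2.4
L = 0.2126×R_lin + 0.7152×G_lin + 0.0722×B_lin
Color 1 (251,234,114):
  R=251: 251/255≈0.9843 > 0.04045 → ((0.9843+0.055)/1.055)^2.4 ≈ 0.96469
  G=234: 234/255≈0.9176 > 0.04045 → ((0.9176+0.055)/1.055)^2.4 ≈ 0.82279
  B=114: 114/255≈0.4471 > 0.04045 → ((0.4471+0.055)/1.055)^2.4 ≈ 0.16827
  L1 = 0.2126×0.96469 + 0.7152×0.82279 + 0.0722×0.16827 ≈ 0.80570
Color 2 (244,16,198):
  R=244: 244/255≈0.9569 > 0.04045 → ((0.9569+0.055)/1.055)^2.4 ≈ 0.90466
  G=16: 16/255≈0.0627 > 0.04045 → ((0.0627+0.055)/1.055)^2.4 ≈ 0.00518
  B=198: 198/255≈0.7765 > 0.04045 → ((0.7765+0.055)/1.055)^2.4 ≈ 0.56471
  L2 = 0.2126×0.90466 + 0.7152×0.00518 + 0.0722×0.56471 ≈ 0.23681
Lighter = 0.80570, Darker = 0.23681
Ratio = (L_lighter + 0.05) / (L_darker + 0.05)
Ratio = (0.80570 + 0.05) / (0.23681 + 0.05) = 0.85570 / 0.28681 ≈ 2.9835
Ratio ≈ 2.98:1


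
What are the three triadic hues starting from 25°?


Triadic: equally spaced at 120° intervals
H1 = 25°
H2 = (25 + 120) mod 360 = 145°
H3 = (25 + 240) mod 360 = 265°
Triadic = 25°, 145°, 265°


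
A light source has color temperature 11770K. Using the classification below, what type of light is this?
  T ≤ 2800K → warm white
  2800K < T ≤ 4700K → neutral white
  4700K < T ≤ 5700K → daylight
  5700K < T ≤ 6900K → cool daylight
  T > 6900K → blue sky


Temperature: 11770K
11770K > 6900K → blue sky
Classification: blue sky


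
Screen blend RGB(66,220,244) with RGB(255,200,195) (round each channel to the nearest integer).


Screen: C = 255 - (255-A)×(255-B)/255, rounded to nearest integer
R: 255 - (255-66)×(255-255)/255 = 255 - 0/255 ≈ 255 - 0.000 = 255.000 → 255
G: 255 - (255-220)×(255-200)/255 = 255 - 1925/255 ≈ 255 - 7.549 = 247.451 → 247
B: 255 - (255-244)×(255-195)/255 = 255 - 660/255 ≈ 255 - 2.588 = 252.412 → 252
= RGB(255, 247, 252)


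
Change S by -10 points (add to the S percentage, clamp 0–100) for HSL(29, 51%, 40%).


Original S = 51%
Adjustment = -10 percentage points
New S = 51 + (-10) = 41
Clamp to [0, 100] → 41
= HSL(29°, 41%, 40%)


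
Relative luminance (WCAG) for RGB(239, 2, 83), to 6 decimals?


Linearize each channel (sRGB transfer function): c = v/255; c_lin = c/12.92 if c ≤ 0.04045, else ((c+0.055)/1.055)^2.4
  R: 239/255 ≈ 0.937255 > 0.04045 → ((0.937255+0.055)/1.055)^2.4 ≈ 0.863157
  G: 2/255 ≈ 0.007843 ≤ 0.04045 → 0.007843/12.92 ≈ 0.000607
  B: 83/255 ≈ 0.325490 > 0.04045 → ((0.325490+0.055)/1.055)^2.4 ≈ 0.086500
R_lin = 0.863157, G_lin = 0.000607, B_lin = 0.086500
L = 0.2126×R + 0.7152×G + 0.0722×B
L = 0.2126×0.863157 + 0.7152×0.000607 + 0.0722×0.086500
L ≈ 0.190187


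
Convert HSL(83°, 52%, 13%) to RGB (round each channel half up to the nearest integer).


H=83°, S=0.52, L=0.13
C = (1-|2L-1|)×S = (1-|-0.74|)×0.52 = 0.1352
H' = H/60 = 83/60 ≈ 1.3833; X = C×(1-|H' mod 2 - 1|) ≈ 0.0834
m = L - C/2 = 0.13 - 0.0676 = 0.0624
Sector ⌊H'⌋ = 1 → (R',G',B') = (≈0.0834, 0.1352, 0.0)
RGB = ((R'+m)×255, (G'+m)×255, (B'+m)×255) = (37.1722, 50.388, 15.912)
Round half up → RGB(37, 50, 16)
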